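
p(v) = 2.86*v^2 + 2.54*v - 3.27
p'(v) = 5.72*v + 2.54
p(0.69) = -0.16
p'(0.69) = 6.49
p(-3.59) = 24.47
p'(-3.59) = -17.99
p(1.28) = 4.67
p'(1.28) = 9.86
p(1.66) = 8.83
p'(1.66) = 12.04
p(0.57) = -0.89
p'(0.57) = 5.80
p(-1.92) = 2.40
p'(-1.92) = -8.44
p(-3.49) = 22.70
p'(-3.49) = -17.42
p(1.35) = 5.37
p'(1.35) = 10.26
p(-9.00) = 205.53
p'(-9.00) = -48.94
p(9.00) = 251.25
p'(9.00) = 54.02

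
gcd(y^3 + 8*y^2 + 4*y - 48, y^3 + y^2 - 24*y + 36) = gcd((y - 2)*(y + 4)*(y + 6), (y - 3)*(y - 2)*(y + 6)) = y^2 + 4*y - 12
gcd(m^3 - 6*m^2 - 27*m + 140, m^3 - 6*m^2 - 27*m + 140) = m^3 - 6*m^2 - 27*m + 140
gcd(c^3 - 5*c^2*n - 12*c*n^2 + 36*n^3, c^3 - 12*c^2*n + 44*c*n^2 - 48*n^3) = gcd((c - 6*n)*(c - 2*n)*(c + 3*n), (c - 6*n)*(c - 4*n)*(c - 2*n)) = c^2 - 8*c*n + 12*n^2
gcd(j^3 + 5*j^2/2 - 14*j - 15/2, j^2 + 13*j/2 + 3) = j + 1/2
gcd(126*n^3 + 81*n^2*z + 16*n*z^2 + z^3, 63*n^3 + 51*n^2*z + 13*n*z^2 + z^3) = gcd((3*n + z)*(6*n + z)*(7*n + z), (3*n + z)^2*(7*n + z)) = 21*n^2 + 10*n*z + z^2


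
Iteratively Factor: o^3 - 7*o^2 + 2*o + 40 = (o - 4)*(o^2 - 3*o - 10) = (o - 5)*(o - 4)*(o + 2)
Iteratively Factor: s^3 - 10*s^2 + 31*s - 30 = (s - 3)*(s^2 - 7*s + 10) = (s - 3)*(s - 2)*(s - 5)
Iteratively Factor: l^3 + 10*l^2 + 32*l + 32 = (l + 4)*(l^2 + 6*l + 8) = (l + 4)^2*(l + 2)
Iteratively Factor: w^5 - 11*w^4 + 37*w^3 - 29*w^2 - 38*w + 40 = (w - 2)*(w^4 - 9*w^3 + 19*w^2 + 9*w - 20) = (w - 5)*(w - 2)*(w^3 - 4*w^2 - w + 4) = (w - 5)*(w - 4)*(w - 2)*(w^2 - 1) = (w - 5)*(w - 4)*(w - 2)*(w + 1)*(w - 1)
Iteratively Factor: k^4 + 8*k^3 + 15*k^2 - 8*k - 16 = (k + 4)*(k^3 + 4*k^2 - k - 4) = (k + 1)*(k + 4)*(k^2 + 3*k - 4) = (k - 1)*(k + 1)*(k + 4)*(k + 4)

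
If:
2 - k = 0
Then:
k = 2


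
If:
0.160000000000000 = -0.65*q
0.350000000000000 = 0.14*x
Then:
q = -0.25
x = 2.50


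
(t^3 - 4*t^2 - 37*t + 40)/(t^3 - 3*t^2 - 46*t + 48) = (t + 5)/(t + 6)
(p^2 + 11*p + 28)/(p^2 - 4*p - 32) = (p + 7)/(p - 8)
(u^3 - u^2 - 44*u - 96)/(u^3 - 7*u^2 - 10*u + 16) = (u^2 + 7*u + 12)/(u^2 + u - 2)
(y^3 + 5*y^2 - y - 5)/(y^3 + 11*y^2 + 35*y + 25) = (y - 1)/(y + 5)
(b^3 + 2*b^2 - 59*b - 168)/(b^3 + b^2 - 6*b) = (b^2 - b - 56)/(b*(b - 2))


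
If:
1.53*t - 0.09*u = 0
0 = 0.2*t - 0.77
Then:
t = 3.85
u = 65.45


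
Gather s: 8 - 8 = 0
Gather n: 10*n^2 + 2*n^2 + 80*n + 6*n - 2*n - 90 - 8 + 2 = 12*n^2 + 84*n - 96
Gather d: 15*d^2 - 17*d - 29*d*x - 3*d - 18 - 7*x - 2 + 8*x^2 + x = 15*d^2 + d*(-29*x - 20) + 8*x^2 - 6*x - 20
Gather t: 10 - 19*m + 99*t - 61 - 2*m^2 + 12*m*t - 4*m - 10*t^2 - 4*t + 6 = -2*m^2 - 23*m - 10*t^2 + t*(12*m + 95) - 45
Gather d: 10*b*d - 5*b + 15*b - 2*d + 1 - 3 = 10*b + d*(10*b - 2) - 2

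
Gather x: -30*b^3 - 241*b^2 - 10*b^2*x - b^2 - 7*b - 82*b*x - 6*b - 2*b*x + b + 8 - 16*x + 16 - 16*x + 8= -30*b^3 - 242*b^2 - 12*b + x*(-10*b^2 - 84*b - 32) + 32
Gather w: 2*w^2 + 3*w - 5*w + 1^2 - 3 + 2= 2*w^2 - 2*w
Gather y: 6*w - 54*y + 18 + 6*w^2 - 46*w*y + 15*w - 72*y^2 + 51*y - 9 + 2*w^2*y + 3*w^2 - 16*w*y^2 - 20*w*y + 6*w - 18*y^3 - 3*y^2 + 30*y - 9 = 9*w^2 + 27*w - 18*y^3 + y^2*(-16*w - 75) + y*(2*w^2 - 66*w + 27)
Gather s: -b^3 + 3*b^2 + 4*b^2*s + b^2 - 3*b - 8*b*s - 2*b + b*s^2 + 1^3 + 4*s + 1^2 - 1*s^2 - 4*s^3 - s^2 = -b^3 + 4*b^2 - 5*b - 4*s^3 + s^2*(b - 2) + s*(4*b^2 - 8*b + 4) + 2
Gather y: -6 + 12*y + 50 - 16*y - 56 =-4*y - 12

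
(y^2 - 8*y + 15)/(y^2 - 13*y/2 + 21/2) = 2*(y - 5)/(2*y - 7)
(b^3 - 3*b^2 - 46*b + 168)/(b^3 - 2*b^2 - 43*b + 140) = (b - 6)/(b - 5)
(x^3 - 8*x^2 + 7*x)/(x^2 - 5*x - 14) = x*(x - 1)/(x + 2)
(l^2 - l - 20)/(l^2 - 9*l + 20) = (l + 4)/(l - 4)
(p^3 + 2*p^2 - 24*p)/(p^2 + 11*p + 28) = p*(p^2 + 2*p - 24)/(p^2 + 11*p + 28)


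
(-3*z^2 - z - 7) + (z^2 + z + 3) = -2*z^2 - 4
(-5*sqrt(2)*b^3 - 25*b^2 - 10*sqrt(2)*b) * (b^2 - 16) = -5*sqrt(2)*b^5 - 25*b^4 + 70*sqrt(2)*b^3 + 400*b^2 + 160*sqrt(2)*b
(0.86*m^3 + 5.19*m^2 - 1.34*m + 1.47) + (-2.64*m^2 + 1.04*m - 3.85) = 0.86*m^3 + 2.55*m^2 - 0.3*m - 2.38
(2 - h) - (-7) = 9 - h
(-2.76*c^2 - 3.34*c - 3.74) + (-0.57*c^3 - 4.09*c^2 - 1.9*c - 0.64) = -0.57*c^3 - 6.85*c^2 - 5.24*c - 4.38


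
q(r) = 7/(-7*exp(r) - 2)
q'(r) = 49*exp(r)/(-7*exp(r) - 2)^2 = 49*exp(r)/(7*exp(r) + 2)^2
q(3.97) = -0.02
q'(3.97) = 0.02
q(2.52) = -0.08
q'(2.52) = 0.08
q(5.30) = -0.00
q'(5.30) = 0.00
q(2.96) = -0.05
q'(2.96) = 0.05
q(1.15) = -0.29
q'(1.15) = 0.27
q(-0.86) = -1.41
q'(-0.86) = 0.84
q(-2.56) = -2.75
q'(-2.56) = 0.59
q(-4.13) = -3.31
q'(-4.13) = 0.18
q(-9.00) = -3.50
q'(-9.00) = 0.00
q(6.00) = 0.00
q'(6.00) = 0.00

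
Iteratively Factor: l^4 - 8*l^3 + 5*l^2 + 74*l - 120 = (l - 2)*(l^3 - 6*l^2 - 7*l + 60) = (l - 5)*(l - 2)*(l^2 - l - 12) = (l - 5)*(l - 2)*(l + 3)*(l - 4)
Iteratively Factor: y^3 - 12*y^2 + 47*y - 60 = (y - 5)*(y^2 - 7*y + 12) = (y - 5)*(y - 3)*(y - 4)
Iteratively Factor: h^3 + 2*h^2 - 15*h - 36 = (h + 3)*(h^2 - h - 12) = (h - 4)*(h + 3)*(h + 3)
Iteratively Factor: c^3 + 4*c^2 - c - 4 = (c + 4)*(c^2 - 1) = (c - 1)*(c + 4)*(c + 1)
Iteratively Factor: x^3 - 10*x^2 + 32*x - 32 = (x - 4)*(x^2 - 6*x + 8) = (x - 4)^2*(x - 2)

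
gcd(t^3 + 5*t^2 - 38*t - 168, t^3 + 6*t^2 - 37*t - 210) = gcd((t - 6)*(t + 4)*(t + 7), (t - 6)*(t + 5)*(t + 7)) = t^2 + t - 42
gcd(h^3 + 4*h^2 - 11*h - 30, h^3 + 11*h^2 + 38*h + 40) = h^2 + 7*h + 10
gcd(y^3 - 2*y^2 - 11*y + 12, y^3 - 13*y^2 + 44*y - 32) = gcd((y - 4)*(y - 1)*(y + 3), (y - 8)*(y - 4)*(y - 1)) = y^2 - 5*y + 4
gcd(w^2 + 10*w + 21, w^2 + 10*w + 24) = 1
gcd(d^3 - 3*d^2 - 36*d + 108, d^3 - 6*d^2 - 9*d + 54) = d^2 - 9*d + 18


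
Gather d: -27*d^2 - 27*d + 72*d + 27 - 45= -27*d^2 + 45*d - 18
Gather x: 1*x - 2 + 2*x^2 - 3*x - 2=2*x^2 - 2*x - 4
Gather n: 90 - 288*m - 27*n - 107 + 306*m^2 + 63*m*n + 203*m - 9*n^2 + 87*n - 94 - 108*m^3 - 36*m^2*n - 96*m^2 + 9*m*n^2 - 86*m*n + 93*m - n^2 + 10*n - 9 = -108*m^3 + 210*m^2 + 8*m + n^2*(9*m - 10) + n*(-36*m^2 - 23*m + 70) - 120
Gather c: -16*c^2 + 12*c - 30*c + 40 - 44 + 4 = -16*c^2 - 18*c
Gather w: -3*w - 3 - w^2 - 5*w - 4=-w^2 - 8*w - 7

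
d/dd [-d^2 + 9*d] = 9 - 2*d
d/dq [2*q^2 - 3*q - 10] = 4*q - 3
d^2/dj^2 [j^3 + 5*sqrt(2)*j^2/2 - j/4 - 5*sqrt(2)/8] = 6*j + 5*sqrt(2)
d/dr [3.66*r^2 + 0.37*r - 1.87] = 7.32*r + 0.37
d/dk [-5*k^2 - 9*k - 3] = -10*k - 9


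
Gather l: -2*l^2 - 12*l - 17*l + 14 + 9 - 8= -2*l^2 - 29*l + 15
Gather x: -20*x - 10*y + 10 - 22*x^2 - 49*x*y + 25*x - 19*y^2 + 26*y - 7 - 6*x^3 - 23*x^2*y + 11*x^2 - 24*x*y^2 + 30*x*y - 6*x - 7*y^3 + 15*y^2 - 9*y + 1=-6*x^3 + x^2*(-23*y - 11) + x*(-24*y^2 - 19*y - 1) - 7*y^3 - 4*y^2 + 7*y + 4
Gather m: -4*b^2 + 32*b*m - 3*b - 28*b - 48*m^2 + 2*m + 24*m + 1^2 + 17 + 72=-4*b^2 - 31*b - 48*m^2 + m*(32*b + 26) + 90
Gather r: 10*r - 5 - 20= 10*r - 25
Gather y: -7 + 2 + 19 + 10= 24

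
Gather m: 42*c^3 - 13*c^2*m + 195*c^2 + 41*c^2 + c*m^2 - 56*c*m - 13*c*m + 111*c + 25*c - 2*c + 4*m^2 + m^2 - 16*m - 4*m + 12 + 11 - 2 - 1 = 42*c^3 + 236*c^2 + 134*c + m^2*(c + 5) + m*(-13*c^2 - 69*c - 20) + 20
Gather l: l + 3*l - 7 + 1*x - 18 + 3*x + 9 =4*l + 4*x - 16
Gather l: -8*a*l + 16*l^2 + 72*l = 16*l^2 + l*(72 - 8*a)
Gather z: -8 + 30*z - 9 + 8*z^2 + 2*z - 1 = 8*z^2 + 32*z - 18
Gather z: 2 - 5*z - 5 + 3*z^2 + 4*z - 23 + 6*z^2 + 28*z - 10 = 9*z^2 + 27*z - 36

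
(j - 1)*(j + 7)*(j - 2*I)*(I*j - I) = I*j^4 + 2*j^3 + 5*I*j^3 + 10*j^2 - 13*I*j^2 - 26*j + 7*I*j + 14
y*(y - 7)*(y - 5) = y^3 - 12*y^2 + 35*y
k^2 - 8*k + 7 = (k - 7)*(k - 1)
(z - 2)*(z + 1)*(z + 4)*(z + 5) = z^4 + 8*z^3 + 9*z^2 - 38*z - 40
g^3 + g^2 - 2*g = g*(g - 1)*(g + 2)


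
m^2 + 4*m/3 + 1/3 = (m + 1/3)*(m + 1)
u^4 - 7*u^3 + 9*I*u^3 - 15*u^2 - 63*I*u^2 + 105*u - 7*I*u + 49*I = (u - 7)*(u + I)^2*(u + 7*I)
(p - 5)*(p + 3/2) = p^2 - 7*p/2 - 15/2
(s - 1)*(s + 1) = s^2 - 1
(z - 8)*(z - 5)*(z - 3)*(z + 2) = z^4 - 14*z^3 + 47*z^2 + 38*z - 240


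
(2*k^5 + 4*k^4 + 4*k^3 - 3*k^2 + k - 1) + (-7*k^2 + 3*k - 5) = 2*k^5 + 4*k^4 + 4*k^3 - 10*k^2 + 4*k - 6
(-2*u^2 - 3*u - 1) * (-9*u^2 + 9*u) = 18*u^4 + 9*u^3 - 18*u^2 - 9*u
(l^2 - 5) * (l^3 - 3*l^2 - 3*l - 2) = l^5 - 3*l^4 - 8*l^3 + 13*l^2 + 15*l + 10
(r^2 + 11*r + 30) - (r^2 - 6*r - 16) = 17*r + 46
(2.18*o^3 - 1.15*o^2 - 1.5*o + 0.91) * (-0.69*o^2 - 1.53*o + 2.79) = -1.5042*o^5 - 2.5419*o^4 + 8.8767*o^3 - 1.5414*o^2 - 5.5773*o + 2.5389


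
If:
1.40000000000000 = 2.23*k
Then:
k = 0.63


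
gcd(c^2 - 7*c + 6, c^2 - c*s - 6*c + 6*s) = c - 6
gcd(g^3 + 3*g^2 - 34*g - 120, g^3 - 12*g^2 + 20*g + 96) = g - 6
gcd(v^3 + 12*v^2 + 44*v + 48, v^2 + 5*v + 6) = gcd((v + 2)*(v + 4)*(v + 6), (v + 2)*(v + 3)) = v + 2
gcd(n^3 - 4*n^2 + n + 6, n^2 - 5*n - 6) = n + 1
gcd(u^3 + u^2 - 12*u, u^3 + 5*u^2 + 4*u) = u^2 + 4*u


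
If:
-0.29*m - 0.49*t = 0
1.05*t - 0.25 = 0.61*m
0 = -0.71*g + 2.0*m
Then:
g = -0.57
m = -0.20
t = 0.12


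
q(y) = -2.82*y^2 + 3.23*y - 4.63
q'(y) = 3.23 - 5.64*y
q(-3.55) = -51.64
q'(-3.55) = 23.25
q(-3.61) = -53.04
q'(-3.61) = 23.59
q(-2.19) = -25.23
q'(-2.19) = 15.58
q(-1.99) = -22.23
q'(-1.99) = 14.45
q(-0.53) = -7.13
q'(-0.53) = 6.22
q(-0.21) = -5.43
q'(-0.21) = 4.41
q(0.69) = -3.74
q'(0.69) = -0.66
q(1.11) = -4.52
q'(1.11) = -3.03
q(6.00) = -86.77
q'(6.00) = -30.61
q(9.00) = -203.98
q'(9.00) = -47.53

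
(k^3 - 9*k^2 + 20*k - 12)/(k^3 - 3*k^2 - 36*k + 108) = (k^2 - 3*k + 2)/(k^2 + 3*k - 18)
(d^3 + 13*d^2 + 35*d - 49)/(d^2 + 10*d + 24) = (d^3 + 13*d^2 + 35*d - 49)/(d^2 + 10*d + 24)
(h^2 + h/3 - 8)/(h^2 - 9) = (h - 8/3)/(h - 3)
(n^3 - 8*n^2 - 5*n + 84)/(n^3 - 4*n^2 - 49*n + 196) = (n + 3)/(n + 7)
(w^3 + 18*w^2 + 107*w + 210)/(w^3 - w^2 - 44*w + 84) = (w^2 + 11*w + 30)/(w^2 - 8*w + 12)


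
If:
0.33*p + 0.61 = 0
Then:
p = -1.85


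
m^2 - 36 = (m - 6)*(m + 6)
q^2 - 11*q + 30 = (q - 6)*(q - 5)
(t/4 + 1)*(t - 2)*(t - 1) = t^3/4 + t^2/4 - 5*t/2 + 2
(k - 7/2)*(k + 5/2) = k^2 - k - 35/4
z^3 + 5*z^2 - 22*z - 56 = (z - 4)*(z + 2)*(z + 7)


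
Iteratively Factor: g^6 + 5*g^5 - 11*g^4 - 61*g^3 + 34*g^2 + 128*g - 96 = (g + 4)*(g^5 + g^4 - 15*g^3 - g^2 + 38*g - 24) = (g + 2)*(g + 4)*(g^4 - g^3 - 13*g^2 + 25*g - 12) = (g - 3)*(g + 2)*(g + 4)*(g^3 + 2*g^2 - 7*g + 4) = (g - 3)*(g - 1)*(g + 2)*(g + 4)*(g^2 + 3*g - 4) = (g - 3)*(g - 1)^2*(g + 2)*(g + 4)*(g + 4)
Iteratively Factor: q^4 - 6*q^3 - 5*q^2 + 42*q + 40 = (q - 4)*(q^3 - 2*q^2 - 13*q - 10) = (q - 4)*(q + 1)*(q^2 - 3*q - 10) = (q - 4)*(q + 1)*(q + 2)*(q - 5)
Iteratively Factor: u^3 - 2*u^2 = (u)*(u^2 - 2*u) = u*(u - 2)*(u)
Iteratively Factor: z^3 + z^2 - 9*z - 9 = (z + 1)*(z^2 - 9) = (z + 1)*(z + 3)*(z - 3)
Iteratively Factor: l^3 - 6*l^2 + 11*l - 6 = (l - 2)*(l^2 - 4*l + 3) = (l - 2)*(l - 1)*(l - 3)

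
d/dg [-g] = -1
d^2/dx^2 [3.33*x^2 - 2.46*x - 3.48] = 6.66000000000000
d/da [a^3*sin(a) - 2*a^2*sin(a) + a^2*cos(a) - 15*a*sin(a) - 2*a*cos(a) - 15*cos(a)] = a^3*cos(a) - 2*sqrt(2)*a^2*cos(a + pi/4) - 2*a*sin(a) - 13*a*cos(a) - 2*cos(a)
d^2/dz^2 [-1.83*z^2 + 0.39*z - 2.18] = -3.66000000000000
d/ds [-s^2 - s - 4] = -2*s - 1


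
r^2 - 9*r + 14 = (r - 7)*(r - 2)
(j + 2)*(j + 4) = j^2 + 6*j + 8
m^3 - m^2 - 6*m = m*(m - 3)*(m + 2)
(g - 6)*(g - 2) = g^2 - 8*g + 12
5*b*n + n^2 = n*(5*b + n)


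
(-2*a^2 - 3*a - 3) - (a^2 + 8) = -3*a^2 - 3*a - 11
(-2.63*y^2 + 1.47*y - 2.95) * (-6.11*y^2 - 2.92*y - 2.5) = 16.0693*y^4 - 1.3021*y^3 + 20.3071*y^2 + 4.939*y + 7.375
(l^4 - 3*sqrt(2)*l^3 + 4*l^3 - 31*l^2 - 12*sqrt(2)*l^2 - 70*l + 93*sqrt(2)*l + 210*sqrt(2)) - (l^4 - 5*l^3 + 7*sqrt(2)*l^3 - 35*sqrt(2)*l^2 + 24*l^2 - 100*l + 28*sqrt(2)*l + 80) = -10*sqrt(2)*l^3 + 9*l^3 - 55*l^2 + 23*sqrt(2)*l^2 + 30*l + 65*sqrt(2)*l - 80 + 210*sqrt(2)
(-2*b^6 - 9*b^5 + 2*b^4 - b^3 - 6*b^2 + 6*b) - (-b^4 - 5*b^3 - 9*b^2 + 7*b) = -2*b^6 - 9*b^5 + 3*b^4 + 4*b^3 + 3*b^2 - b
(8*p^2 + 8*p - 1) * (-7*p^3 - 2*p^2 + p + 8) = -56*p^5 - 72*p^4 - p^3 + 74*p^2 + 63*p - 8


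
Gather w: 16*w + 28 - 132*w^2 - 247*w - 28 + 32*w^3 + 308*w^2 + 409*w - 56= 32*w^3 + 176*w^2 + 178*w - 56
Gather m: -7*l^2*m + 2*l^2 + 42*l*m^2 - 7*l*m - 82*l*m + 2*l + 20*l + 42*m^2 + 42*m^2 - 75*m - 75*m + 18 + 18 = 2*l^2 + 22*l + m^2*(42*l + 84) + m*(-7*l^2 - 89*l - 150) + 36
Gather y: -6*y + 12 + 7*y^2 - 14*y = 7*y^2 - 20*y + 12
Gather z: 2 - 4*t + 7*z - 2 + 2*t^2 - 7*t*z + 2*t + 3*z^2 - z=2*t^2 - 2*t + 3*z^2 + z*(6 - 7*t)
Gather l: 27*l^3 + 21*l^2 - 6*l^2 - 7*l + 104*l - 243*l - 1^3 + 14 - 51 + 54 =27*l^3 + 15*l^2 - 146*l + 16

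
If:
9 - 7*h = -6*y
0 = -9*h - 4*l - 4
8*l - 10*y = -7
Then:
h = 42/89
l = -367/178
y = -169/178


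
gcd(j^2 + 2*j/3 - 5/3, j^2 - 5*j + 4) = j - 1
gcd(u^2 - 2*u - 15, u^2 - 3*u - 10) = u - 5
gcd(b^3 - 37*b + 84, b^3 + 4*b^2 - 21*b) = b^2 + 4*b - 21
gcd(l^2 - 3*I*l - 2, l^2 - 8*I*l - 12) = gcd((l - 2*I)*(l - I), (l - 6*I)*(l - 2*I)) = l - 2*I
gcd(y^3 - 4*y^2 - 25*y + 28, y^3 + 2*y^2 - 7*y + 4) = y^2 + 3*y - 4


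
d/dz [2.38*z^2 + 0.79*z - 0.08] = 4.76*z + 0.79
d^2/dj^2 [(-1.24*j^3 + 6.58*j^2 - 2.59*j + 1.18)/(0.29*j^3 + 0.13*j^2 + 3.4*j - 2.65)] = (2.22044604925031e-16*j^7 + 1.200252*j^6 + 6.028926*j^5 - 49.757562*j^4 + 41.186054*j^3 + 63.850812*j^2 - 49.03059*j + 73.83892)/(0.024389*j^9 + 0.032799*j^8 + 0.872523*j^7 + 0.102682*j^6 + 9.63015*j^5 - 11.303355*j^4 + 38.385775*j^3 - 89.163225*j^2 + 71.6295*j - 18.609625)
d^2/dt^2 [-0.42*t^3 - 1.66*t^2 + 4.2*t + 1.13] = -2.52*t - 3.32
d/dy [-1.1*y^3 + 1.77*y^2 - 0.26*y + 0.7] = -3.3*y^2 + 3.54*y - 0.26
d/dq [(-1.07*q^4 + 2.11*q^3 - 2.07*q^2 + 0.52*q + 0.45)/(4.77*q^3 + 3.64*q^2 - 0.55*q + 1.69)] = (-5.1039*q^6 - 7.7896*q^5 + 19.3198*q^4 - 14.515*q^3 + 3.5039*q^2 - 10.2726*q + 1.1263)/(22.7529*q^6 + 34.7256*q^5 + 8.0026*q^4 + 12.1186*q^3 + 12.6057*q^2 - 1.859*q + 2.8561)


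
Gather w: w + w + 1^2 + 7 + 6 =2*w + 14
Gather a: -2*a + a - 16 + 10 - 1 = -a - 7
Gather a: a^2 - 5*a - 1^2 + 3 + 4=a^2 - 5*a + 6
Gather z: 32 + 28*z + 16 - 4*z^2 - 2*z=-4*z^2 + 26*z + 48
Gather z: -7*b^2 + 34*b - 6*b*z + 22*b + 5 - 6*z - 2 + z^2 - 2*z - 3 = -7*b^2 + 56*b + z^2 + z*(-6*b - 8)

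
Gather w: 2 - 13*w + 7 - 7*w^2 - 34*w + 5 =-7*w^2 - 47*w + 14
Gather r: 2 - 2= 0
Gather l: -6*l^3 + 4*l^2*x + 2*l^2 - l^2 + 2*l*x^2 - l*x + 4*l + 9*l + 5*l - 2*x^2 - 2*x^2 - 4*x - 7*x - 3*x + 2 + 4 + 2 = -6*l^3 + l^2*(4*x + 1) + l*(2*x^2 - x + 18) - 4*x^2 - 14*x + 8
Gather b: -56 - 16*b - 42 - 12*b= -28*b - 98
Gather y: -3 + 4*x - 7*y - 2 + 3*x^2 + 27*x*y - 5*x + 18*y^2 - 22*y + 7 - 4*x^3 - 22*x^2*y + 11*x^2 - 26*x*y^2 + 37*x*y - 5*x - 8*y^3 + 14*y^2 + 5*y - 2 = -4*x^3 + 14*x^2 - 6*x - 8*y^3 + y^2*(32 - 26*x) + y*(-22*x^2 + 64*x - 24)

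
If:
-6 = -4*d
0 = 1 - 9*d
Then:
No Solution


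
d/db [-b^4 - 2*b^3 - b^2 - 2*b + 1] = -4*b^3 - 6*b^2 - 2*b - 2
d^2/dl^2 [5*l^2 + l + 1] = 10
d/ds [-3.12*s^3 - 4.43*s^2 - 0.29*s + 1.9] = -9.36*s^2 - 8.86*s - 0.29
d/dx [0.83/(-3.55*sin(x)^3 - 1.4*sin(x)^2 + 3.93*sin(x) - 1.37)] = (8.8395*sin(x)^2 + 2.324*sin(x) - 3.2619)*cos(x)/(3.55*sin(x)^3 + 1.4*sin(x)^2 - 3.93*sin(x) + 1.37)^2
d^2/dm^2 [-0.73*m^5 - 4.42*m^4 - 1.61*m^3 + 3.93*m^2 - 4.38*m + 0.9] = -14.6*m^3 - 53.04*m^2 - 9.66*m + 7.86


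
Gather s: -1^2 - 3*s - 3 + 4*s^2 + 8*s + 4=4*s^2 + 5*s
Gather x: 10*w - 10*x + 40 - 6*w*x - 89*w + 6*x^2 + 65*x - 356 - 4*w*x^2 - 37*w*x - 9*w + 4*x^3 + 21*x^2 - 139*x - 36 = -88*w + 4*x^3 + x^2*(27 - 4*w) + x*(-43*w - 84) - 352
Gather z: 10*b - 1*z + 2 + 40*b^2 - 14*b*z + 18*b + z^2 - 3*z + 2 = 40*b^2 + 28*b + z^2 + z*(-14*b - 4) + 4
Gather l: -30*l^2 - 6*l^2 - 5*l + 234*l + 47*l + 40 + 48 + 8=-36*l^2 + 276*l + 96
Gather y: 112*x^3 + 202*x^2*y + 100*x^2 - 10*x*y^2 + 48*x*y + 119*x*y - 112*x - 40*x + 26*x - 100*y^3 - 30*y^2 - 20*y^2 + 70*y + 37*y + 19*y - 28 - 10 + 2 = 112*x^3 + 100*x^2 - 126*x - 100*y^3 + y^2*(-10*x - 50) + y*(202*x^2 + 167*x + 126) - 36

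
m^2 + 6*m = m*(m + 6)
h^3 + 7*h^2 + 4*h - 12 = (h - 1)*(h + 2)*(h + 6)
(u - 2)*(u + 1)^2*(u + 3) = u^4 + 3*u^3 - 3*u^2 - 11*u - 6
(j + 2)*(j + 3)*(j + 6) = j^3 + 11*j^2 + 36*j + 36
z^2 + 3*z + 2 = (z + 1)*(z + 2)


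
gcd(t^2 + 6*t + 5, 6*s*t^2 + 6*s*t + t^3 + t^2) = t + 1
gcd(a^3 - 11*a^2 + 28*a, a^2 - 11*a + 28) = a^2 - 11*a + 28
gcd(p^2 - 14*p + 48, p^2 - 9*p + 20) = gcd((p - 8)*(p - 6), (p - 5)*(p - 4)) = 1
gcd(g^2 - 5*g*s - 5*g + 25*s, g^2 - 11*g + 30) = g - 5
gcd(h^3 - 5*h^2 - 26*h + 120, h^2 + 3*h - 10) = h + 5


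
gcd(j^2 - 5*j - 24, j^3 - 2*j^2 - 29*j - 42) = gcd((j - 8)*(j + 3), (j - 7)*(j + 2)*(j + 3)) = j + 3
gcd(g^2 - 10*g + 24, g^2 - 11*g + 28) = g - 4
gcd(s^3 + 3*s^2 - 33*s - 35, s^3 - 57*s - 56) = s^2 + 8*s + 7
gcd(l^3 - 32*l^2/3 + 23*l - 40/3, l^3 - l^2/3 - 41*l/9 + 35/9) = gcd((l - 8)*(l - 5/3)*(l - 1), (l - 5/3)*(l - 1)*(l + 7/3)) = l^2 - 8*l/3 + 5/3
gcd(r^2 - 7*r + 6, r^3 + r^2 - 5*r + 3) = r - 1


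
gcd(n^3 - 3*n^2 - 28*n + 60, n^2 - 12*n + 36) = n - 6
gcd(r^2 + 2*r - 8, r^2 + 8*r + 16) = r + 4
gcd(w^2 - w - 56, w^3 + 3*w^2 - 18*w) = 1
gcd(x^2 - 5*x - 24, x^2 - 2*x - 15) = x + 3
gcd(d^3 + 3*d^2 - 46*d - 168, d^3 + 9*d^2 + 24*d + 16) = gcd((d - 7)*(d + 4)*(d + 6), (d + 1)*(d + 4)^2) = d + 4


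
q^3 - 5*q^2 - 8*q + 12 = (q - 6)*(q - 1)*(q + 2)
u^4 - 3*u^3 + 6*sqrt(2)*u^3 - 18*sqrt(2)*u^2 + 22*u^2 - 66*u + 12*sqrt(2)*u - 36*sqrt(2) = (u - 3)*(u + sqrt(2))*(u + 2*sqrt(2))*(u + 3*sqrt(2))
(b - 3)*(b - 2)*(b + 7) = b^3 + 2*b^2 - 29*b + 42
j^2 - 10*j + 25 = (j - 5)^2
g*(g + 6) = g^2 + 6*g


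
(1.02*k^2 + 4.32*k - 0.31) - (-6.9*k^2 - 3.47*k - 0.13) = 7.92*k^2 + 7.79*k - 0.18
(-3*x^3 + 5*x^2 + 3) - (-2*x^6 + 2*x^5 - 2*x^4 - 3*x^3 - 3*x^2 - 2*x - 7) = 2*x^6 - 2*x^5 + 2*x^4 + 8*x^2 + 2*x + 10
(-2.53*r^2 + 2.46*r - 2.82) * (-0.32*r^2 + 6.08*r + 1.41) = 0.8096*r^4 - 16.1696*r^3 + 12.2919*r^2 - 13.677*r - 3.9762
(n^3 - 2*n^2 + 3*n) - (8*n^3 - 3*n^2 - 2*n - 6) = -7*n^3 + n^2 + 5*n + 6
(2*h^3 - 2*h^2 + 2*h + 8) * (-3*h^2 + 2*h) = -6*h^5 + 10*h^4 - 10*h^3 - 20*h^2 + 16*h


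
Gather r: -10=-10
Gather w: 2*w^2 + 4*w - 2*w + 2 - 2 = 2*w^2 + 2*w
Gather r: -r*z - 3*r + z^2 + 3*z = r*(-z - 3) + z^2 + 3*z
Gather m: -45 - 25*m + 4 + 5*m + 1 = -20*m - 40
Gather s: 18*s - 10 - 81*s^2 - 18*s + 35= 25 - 81*s^2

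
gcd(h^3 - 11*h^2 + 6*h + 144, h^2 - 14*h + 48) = h^2 - 14*h + 48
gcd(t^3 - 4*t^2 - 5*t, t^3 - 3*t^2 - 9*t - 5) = t^2 - 4*t - 5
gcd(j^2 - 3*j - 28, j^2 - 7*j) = j - 7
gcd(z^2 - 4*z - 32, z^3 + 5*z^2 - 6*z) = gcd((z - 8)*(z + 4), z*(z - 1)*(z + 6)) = 1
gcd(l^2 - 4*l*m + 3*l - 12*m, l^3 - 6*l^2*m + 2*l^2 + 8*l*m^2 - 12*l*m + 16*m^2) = l - 4*m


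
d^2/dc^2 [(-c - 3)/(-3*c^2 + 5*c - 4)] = 2*((c + 3)*(6*c - 5)^2 - (9*c + 4)*(3*c^2 - 5*c + 4))/(3*c^2 - 5*c + 4)^3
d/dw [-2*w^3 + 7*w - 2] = 7 - 6*w^2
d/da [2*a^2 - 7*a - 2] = 4*a - 7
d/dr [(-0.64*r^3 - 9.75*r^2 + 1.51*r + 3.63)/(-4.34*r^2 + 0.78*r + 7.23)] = (2.7776*r^4 - 0.998400000000004*r^3 - 14.9332*r^2 - 109.4766*r + 8.0859)/(18.8356*r^4 - 6.7704*r^3 - 62.148*r^2 + 11.2788*r + 52.2729)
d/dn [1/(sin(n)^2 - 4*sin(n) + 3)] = 2*(2 - sin(n))*cos(n)/(sin(n)^2 - 4*sin(n) + 3)^2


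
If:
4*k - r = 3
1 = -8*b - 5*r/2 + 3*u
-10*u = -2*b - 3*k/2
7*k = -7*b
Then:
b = -130/43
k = 130/43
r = 391/43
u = -13/86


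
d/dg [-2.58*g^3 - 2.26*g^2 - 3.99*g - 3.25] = -7.74*g^2 - 4.52*g - 3.99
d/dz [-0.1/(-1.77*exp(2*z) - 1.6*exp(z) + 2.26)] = (-0.354*exp(z) - 0.16)*exp(z)/(1.77*exp(2*z) + 1.6*exp(z) - 2.26)^2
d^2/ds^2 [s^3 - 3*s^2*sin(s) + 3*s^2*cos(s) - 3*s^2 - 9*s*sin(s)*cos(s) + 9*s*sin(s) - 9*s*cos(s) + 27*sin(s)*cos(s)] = -3*sqrt(2)*s^2*cos(s + pi/4) - 21*s*sin(s) + 18*s*sin(2*s) - 3*s*cos(s) + 6*s + 12*sin(s) - 54*sin(2*s) + 24*cos(s) - 18*cos(2*s) - 6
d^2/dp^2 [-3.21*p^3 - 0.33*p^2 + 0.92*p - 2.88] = -19.26*p - 0.66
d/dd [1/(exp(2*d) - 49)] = -2*exp(2*d)/(exp(2*d) - 49)^2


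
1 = 1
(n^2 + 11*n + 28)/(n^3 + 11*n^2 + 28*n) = 1/n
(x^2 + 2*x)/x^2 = (x + 2)/x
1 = 1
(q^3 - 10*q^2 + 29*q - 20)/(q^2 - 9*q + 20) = q - 1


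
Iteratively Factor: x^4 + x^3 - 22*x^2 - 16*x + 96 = (x + 3)*(x^3 - 2*x^2 - 16*x + 32) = (x - 4)*(x + 3)*(x^2 + 2*x - 8) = (x - 4)*(x - 2)*(x + 3)*(x + 4)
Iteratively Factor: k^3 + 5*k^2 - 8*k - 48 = (k + 4)*(k^2 + k - 12) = (k + 4)^2*(k - 3)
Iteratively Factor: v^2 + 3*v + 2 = (v + 2)*(v + 1)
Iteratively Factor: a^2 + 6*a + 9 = (a + 3)*(a + 3)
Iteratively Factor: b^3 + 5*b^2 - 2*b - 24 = (b - 2)*(b^2 + 7*b + 12) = (b - 2)*(b + 4)*(b + 3)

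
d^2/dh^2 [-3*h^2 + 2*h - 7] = -6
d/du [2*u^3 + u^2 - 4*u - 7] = 6*u^2 + 2*u - 4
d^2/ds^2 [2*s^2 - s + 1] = 4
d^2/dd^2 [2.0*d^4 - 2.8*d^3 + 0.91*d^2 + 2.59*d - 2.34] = 24.0*d^2 - 16.8*d + 1.82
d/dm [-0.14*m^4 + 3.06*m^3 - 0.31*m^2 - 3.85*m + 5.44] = -0.56*m^3 + 9.18*m^2 - 0.62*m - 3.85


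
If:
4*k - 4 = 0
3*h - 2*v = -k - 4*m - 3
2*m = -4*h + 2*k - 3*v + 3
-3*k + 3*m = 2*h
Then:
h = -54/83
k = 1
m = 47/83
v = 179/83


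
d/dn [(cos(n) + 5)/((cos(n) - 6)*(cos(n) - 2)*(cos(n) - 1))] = 2*(cos(n)^3 + 3*cos(n)^2 - 45*cos(n) + 56)*sin(n)/((cos(n) - 6)^2*(cos(n) - 2)^2*(cos(n) - 1)^2)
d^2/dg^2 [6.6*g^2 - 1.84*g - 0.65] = 13.2000000000000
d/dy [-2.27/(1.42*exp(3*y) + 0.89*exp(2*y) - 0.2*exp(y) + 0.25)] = (9.6702*exp(2*y) + 4.0406*exp(y) - 0.454)*exp(y)/(1.42*exp(3*y) + 0.89*exp(2*y) - 0.2*exp(y) + 0.25)^2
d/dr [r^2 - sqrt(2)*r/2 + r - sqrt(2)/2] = 2*r - sqrt(2)/2 + 1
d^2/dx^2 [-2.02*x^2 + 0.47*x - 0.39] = -4.04000000000000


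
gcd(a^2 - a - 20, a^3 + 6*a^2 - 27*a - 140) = a^2 - a - 20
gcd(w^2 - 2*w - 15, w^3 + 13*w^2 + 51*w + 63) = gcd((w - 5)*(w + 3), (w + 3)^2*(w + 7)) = w + 3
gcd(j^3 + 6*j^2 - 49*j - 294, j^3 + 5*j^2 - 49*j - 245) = j^2 - 49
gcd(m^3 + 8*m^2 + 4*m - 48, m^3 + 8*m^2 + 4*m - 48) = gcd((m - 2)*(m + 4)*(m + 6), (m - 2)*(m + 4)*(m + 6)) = m^3 + 8*m^2 + 4*m - 48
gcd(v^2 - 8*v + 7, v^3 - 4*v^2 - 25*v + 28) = v^2 - 8*v + 7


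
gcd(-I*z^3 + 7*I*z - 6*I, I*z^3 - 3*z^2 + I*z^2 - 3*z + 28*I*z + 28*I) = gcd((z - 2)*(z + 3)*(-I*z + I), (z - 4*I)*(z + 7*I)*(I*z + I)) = 1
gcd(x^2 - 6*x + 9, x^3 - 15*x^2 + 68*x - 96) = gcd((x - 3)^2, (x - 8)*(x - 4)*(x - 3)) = x - 3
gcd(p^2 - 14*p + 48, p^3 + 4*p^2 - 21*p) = 1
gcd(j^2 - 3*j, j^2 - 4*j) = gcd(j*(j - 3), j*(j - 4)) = j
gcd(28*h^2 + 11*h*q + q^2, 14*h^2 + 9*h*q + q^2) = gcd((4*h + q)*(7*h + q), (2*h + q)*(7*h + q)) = 7*h + q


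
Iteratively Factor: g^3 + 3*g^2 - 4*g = (g - 1)*(g^2 + 4*g) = (g - 1)*(g + 4)*(g)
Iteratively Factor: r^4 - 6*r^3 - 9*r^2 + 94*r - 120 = (r - 3)*(r^3 - 3*r^2 - 18*r + 40) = (r - 3)*(r + 4)*(r^2 - 7*r + 10) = (r - 5)*(r - 3)*(r + 4)*(r - 2)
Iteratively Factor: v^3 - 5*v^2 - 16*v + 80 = (v + 4)*(v^2 - 9*v + 20) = (v - 5)*(v + 4)*(v - 4)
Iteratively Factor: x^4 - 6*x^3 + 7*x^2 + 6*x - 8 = (x - 2)*(x^3 - 4*x^2 - x + 4) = (x - 4)*(x - 2)*(x^2 - 1) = (x - 4)*(x - 2)*(x + 1)*(x - 1)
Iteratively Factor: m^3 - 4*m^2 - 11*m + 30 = (m - 2)*(m^2 - 2*m - 15) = (m - 2)*(m + 3)*(m - 5)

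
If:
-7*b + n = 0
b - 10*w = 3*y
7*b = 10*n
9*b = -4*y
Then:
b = 0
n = 0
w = 0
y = 0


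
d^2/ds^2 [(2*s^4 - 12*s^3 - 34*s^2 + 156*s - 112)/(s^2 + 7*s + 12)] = 4*(s^3 + 9*s^2 + 27*s - 173)/(s^3 + 9*s^2 + 27*s + 27)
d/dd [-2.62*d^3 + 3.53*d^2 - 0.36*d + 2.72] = -7.86*d^2 + 7.06*d - 0.36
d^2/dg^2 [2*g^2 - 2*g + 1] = 4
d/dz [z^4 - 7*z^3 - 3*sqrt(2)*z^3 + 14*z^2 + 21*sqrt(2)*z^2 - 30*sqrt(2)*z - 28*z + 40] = 4*z^3 - 21*z^2 - 9*sqrt(2)*z^2 + 28*z + 42*sqrt(2)*z - 30*sqrt(2) - 28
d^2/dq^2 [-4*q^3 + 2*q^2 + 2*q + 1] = 4 - 24*q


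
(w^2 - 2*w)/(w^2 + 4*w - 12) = w/(w + 6)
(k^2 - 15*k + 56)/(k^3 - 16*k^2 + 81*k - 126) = (k - 8)/(k^2 - 9*k + 18)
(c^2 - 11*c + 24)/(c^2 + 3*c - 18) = (c - 8)/(c + 6)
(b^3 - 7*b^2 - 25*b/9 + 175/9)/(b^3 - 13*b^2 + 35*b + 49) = (b^2 - 25/9)/(b^2 - 6*b - 7)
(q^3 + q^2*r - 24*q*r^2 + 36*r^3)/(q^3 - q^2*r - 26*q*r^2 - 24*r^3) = (-q^3 - q^2*r + 24*q*r^2 - 36*r^3)/(-q^3 + q^2*r + 26*q*r^2 + 24*r^3)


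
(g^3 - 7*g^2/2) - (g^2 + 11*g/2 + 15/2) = g^3 - 9*g^2/2 - 11*g/2 - 15/2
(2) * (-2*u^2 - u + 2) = -4*u^2 - 2*u + 4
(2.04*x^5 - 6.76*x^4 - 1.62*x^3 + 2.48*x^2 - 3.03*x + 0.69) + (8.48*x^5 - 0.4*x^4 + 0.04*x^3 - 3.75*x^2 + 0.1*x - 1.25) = 10.52*x^5 - 7.16*x^4 - 1.58*x^3 - 1.27*x^2 - 2.93*x - 0.56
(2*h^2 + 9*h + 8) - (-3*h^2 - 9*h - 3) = 5*h^2 + 18*h + 11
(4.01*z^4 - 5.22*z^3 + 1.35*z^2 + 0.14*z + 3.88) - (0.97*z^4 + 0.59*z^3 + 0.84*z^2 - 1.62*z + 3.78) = 3.04*z^4 - 5.81*z^3 + 0.51*z^2 + 1.76*z + 0.1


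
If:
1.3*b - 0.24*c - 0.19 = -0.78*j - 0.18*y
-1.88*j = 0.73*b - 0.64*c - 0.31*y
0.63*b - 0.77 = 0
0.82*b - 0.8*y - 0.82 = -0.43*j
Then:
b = 1.22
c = -11.65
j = -4.83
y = -2.37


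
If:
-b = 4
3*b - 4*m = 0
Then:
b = -4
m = -3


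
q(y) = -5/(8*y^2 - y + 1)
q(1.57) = -0.26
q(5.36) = -0.02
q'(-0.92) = -1.04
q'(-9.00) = 0.00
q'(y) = -5*(1 - 16*y)/(8*y^2 - y + 1)^2 = 5*(16*y - 1)/(8*y^2 - y + 1)^2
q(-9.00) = -0.00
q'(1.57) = 0.33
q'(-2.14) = -0.11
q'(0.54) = 4.90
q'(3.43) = 0.03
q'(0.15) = 6.60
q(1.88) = -0.18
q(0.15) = -4.85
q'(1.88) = 0.19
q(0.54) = -1.79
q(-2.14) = -0.13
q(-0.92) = -0.58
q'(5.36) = 0.01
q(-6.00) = -0.02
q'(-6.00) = -0.00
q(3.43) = -0.05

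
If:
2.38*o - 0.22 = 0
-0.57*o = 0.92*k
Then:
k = -0.06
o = 0.09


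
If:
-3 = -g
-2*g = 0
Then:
No Solution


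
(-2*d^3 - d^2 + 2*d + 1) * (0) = 0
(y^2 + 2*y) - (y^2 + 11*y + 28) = -9*y - 28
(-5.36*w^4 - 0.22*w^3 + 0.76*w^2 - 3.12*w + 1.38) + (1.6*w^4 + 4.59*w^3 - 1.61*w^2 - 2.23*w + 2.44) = -3.76*w^4 + 4.37*w^3 - 0.85*w^2 - 5.35*w + 3.82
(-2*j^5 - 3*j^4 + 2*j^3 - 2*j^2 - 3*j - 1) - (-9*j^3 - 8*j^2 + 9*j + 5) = -2*j^5 - 3*j^4 + 11*j^3 + 6*j^2 - 12*j - 6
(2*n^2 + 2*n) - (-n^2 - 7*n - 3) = 3*n^2 + 9*n + 3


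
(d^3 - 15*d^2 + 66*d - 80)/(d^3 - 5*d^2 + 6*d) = (d^2 - 13*d + 40)/(d*(d - 3))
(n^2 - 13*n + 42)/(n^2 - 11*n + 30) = (n - 7)/(n - 5)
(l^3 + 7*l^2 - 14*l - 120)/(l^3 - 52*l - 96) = (l^2 + l - 20)/(l^2 - 6*l - 16)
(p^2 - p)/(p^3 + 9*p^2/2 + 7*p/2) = 2*(p - 1)/(2*p^2 + 9*p + 7)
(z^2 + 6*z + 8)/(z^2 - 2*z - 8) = (z + 4)/(z - 4)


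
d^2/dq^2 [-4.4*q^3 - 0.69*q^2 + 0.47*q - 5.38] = -26.4*q - 1.38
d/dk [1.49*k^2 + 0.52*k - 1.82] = 2.98*k + 0.52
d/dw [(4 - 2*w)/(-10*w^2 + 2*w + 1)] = 10*(-2*w^2 + 8*w - 1)/(100*w^4 - 40*w^3 - 16*w^2 + 4*w + 1)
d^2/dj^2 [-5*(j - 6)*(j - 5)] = -10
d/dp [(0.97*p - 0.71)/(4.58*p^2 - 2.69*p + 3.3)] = (-4.4426*p^2 + 6.5036*p + 1.2911)/(20.9764*p^4 - 24.6404*p^3 + 37.4641*p^2 - 17.754*p + 10.89)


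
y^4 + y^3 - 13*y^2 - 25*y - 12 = (y - 4)*(y + 1)^2*(y + 3)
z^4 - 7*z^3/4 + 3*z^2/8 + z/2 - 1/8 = (z - 1)^2*(z - 1/4)*(z + 1/2)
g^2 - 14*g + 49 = (g - 7)^2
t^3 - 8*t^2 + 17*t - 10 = (t - 5)*(t - 2)*(t - 1)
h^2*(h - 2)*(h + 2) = h^4 - 4*h^2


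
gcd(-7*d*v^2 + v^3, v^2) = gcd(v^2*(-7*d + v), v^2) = v^2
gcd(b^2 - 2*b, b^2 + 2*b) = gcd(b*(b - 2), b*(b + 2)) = b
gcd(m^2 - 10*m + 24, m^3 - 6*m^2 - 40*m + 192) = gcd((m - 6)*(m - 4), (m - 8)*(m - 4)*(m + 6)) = m - 4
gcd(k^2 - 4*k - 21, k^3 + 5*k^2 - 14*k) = 1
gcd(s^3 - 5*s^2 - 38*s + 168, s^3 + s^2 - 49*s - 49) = s - 7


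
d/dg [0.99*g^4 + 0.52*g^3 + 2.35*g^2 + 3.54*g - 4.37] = 3.96*g^3 + 1.56*g^2 + 4.7*g + 3.54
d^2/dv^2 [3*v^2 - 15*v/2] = 6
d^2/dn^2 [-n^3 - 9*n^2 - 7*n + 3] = -6*n - 18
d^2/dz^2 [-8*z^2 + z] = -16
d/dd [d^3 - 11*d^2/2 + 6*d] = 3*d^2 - 11*d + 6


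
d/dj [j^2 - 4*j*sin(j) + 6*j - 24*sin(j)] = -4*j*cos(j) + 2*j - 4*sin(j) - 24*cos(j) + 6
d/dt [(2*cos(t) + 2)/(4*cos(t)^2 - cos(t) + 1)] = 4*(4*cos(t) + cos(2*t))*sin(t)/(4*sin(t)^2 + cos(t) - 5)^2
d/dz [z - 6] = 1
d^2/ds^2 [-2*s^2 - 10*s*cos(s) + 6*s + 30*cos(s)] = 10*s*cos(s) + 20*sin(s) - 30*cos(s) - 4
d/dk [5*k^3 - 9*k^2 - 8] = 3*k*(5*k - 6)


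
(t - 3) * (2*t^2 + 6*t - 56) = 2*t^3 - 74*t + 168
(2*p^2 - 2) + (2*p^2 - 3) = 4*p^2 - 5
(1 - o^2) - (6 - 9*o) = -o^2 + 9*o - 5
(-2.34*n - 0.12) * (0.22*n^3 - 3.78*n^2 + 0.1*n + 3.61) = -0.5148*n^4 + 8.8188*n^3 + 0.2196*n^2 - 8.4594*n - 0.4332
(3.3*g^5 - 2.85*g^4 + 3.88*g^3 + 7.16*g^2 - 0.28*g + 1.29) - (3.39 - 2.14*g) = 3.3*g^5 - 2.85*g^4 + 3.88*g^3 + 7.16*g^2 + 1.86*g - 2.1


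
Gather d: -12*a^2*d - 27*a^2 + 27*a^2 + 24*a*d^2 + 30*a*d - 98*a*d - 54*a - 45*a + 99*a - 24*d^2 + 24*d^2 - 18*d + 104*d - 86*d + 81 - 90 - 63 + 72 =24*a*d^2 + d*(-12*a^2 - 68*a)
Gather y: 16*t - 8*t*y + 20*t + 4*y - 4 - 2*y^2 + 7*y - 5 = 36*t - 2*y^2 + y*(11 - 8*t) - 9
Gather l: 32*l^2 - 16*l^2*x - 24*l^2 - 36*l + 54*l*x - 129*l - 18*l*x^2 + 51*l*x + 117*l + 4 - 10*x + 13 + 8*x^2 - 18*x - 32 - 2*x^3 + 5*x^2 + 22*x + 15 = l^2*(8 - 16*x) + l*(-18*x^2 + 105*x - 48) - 2*x^3 + 13*x^2 - 6*x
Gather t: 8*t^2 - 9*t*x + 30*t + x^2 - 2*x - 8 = 8*t^2 + t*(30 - 9*x) + x^2 - 2*x - 8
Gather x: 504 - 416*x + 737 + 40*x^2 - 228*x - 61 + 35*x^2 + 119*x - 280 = 75*x^2 - 525*x + 900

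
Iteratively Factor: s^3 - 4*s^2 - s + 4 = (s + 1)*(s^2 - 5*s + 4) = (s - 4)*(s + 1)*(s - 1)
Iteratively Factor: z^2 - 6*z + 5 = (z - 5)*(z - 1)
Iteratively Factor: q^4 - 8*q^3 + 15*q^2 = (q - 3)*(q^3 - 5*q^2) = q*(q - 3)*(q^2 - 5*q) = q^2*(q - 3)*(q - 5)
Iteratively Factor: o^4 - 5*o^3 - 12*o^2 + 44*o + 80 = (o + 2)*(o^3 - 7*o^2 + 2*o + 40) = (o - 5)*(o + 2)*(o^2 - 2*o - 8) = (o - 5)*(o + 2)^2*(o - 4)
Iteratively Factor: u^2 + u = (u)*(u + 1)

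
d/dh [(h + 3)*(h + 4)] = 2*h + 7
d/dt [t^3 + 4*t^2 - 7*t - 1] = 3*t^2 + 8*t - 7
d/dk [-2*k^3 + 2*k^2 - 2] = 2*k*(2 - 3*k)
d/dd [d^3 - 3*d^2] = 3*d*(d - 2)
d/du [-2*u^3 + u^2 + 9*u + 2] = -6*u^2 + 2*u + 9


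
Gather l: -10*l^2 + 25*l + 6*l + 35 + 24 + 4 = -10*l^2 + 31*l + 63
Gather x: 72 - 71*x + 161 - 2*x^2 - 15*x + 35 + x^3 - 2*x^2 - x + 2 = x^3 - 4*x^2 - 87*x + 270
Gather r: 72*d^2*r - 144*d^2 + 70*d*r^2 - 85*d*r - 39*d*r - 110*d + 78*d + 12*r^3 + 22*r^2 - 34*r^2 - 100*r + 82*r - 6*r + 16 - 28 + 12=-144*d^2 - 32*d + 12*r^3 + r^2*(70*d - 12) + r*(72*d^2 - 124*d - 24)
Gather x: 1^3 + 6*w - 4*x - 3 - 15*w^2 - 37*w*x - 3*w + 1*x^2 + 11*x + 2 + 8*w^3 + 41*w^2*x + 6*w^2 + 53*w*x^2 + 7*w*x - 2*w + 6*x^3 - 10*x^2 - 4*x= 8*w^3 - 9*w^2 + w + 6*x^3 + x^2*(53*w - 9) + x*(41*w^2 - 30*w + 3)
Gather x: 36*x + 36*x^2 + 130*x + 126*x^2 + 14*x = 162*x^2 + 180*x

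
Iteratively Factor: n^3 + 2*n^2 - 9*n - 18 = (n - 3)*(n^2 + 5*n + 6) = (n - 3)*(n + 2)*(n + 3)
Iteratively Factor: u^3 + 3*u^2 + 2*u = (u + 1)*(u^2 + 2*u) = u*(u + 1)*(u + 2)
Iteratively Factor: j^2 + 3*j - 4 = (j - 1)*(j + 4)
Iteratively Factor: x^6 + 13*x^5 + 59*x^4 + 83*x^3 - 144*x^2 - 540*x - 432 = (x + 3)*(x^5 + 10*x^4 + 29*x^3 - 4*x^2 - 132*x - 144) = (x + 3)^2*(x^4 + 7*x^3 + 8*x^2 - 28*x - 48) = (x + 2)*(x + 3)^2*(x^3 + 5*x^2 - 2*x - 24) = (x + 2)*(x + 3)^2*(x + 4)*(x^2 + x - 6) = (x + 2)*(x + 3)^3*(x + 4)*(x - 2)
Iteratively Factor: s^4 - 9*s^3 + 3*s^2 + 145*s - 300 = (s - 5)*(s^3 - 4*s^2 - 17*s + 60) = (s - 5)*(s - 3)*(s^2 - s - 20) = (s - 5)^2*(s - 3)*(s + 4)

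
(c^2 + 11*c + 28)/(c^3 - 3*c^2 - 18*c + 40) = (c + 7)/(c^2 - 7*c + 10)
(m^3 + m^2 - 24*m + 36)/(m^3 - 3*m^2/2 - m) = 2*(m^2 + 3*m - 18)/(m*(2*m + 1))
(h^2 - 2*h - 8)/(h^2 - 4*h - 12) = (h - 4)/(h - 6)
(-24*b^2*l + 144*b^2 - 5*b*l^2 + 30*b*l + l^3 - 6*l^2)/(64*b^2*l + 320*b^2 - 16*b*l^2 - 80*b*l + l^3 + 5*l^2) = (-3*b*l + 18*b - l^2 + 6*l)/(8*b*l + 40*b - l^2 - 5*l)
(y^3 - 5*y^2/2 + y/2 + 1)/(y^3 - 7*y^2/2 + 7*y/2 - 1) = (2*y + 1)/(2*y - 1)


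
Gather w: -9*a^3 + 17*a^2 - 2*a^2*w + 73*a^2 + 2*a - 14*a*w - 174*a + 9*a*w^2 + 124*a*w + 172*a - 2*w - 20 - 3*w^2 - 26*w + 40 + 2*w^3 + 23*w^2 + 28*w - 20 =-9*a^3 + 90*a^2 + 2*w^3 + w^2*(9*a + 20) + w*(-2*a^2 + 110*a)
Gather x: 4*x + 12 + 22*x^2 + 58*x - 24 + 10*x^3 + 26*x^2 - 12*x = 10*x^3 + 48*x^2 + 50*x - 12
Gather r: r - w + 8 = r - w + 8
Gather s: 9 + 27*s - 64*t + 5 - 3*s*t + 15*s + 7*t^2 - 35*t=s*(42 - 3*t) + 7*t^2 - 99*t + 14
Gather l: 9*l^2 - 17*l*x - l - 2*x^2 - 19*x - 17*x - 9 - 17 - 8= 9*l^2 + l*(-17*x - 1) - 2*x^2 - 36*x - 34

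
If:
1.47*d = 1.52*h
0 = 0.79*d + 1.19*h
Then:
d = 0.00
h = 0.00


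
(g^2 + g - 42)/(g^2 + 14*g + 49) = (g - 6)/(g + 7)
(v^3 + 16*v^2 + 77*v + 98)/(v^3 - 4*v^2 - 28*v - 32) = (v^2 + 14*v + 49)/(v^2 - 6*v - 16)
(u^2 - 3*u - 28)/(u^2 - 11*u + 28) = (u + 4)/(u - 4)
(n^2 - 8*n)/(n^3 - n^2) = (n - 8)/(n*(n - 1))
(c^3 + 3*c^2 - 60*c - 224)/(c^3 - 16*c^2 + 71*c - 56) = (c^2 + 11*c + 28)/(c^2 - 8*c + 7)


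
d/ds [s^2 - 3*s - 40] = 2*s - 3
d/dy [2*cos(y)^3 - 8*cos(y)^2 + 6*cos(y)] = 2*(-3*cos(y)^2 + 8*cos(y) - 3)*sin(y)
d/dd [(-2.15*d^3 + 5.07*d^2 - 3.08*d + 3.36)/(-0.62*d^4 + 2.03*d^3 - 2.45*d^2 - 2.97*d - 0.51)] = (-1.333*d^6 + 6.2868*d^5 - 10.7534*d^4 + 33.6086*d^3 - 39.7768*d^2 + 11.2926*d + 11.55)/(0.3844*d^8 - 2.5172*d^7 + 7.1589*d^6 - 6.2642*d^5 - 5.4233*d^4 + 12.4824*d^3 + 11.3199*d^2 + 3.0294*d + 0.2601)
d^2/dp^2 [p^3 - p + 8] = 6*p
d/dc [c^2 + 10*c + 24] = 2*c + 10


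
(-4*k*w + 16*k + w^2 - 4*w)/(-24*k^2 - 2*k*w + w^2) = (4*k*w - 16*k - w^2 + 4*w)/(24*k^2 + 2*k*w - w^2)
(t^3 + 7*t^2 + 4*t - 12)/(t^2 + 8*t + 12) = t - 1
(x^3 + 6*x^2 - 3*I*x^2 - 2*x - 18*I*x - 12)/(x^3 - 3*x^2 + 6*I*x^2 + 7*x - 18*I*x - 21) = (x^2 + 2*x*(3 - I) - 12*I)/(x^2 + x*(-3 + 7*I) - 21*I)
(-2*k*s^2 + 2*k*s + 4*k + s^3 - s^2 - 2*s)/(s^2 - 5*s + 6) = (-2*k*s - 2*k + s^2 + s)/(s - 3)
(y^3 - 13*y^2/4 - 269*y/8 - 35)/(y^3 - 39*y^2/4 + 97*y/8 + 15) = (8*y^2 + 38*y + 35)/(8*y^2 - 14*y - 15)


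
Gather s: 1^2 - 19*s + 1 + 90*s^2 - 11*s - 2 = 90*s^2 - 30*s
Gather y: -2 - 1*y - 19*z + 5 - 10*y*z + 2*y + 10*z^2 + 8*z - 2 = y*(1 - 10*z) + 10*z^2 - 11*z + 1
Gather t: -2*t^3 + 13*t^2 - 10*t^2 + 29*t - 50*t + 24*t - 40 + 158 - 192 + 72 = -2*t^3 + 3*t^2 + 3*t - 2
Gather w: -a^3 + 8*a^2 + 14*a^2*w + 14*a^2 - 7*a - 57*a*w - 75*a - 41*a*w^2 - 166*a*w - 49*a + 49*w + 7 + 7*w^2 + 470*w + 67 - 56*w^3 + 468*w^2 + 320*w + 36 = -a^3 + 22*a^2 - 131*a - 56*w^3 + w^2*(475 - 41*a) + w*(14*a^2 - 223*a + 839) + 110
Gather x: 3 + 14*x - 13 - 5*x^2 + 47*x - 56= -5*x^2 + 61*x - 66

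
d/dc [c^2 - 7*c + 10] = 2*c - 7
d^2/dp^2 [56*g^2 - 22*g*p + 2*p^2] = 4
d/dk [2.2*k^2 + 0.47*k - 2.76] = 4.4*k + 0.47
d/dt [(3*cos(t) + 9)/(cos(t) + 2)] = 3*sin(t)/(cos(t) + 2)^2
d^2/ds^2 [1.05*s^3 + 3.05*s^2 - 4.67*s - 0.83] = 6.3*s + 6.1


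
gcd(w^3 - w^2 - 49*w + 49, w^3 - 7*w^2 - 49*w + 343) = w^2 - 49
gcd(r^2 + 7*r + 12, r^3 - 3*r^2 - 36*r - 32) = r + 4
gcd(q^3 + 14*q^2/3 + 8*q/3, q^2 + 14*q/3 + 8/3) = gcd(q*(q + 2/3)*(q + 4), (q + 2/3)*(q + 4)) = q^2 + 14*q/3 + 8/3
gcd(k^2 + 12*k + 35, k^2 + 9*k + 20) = k + 5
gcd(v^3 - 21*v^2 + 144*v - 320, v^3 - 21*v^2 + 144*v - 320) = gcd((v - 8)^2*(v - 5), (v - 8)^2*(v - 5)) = v^3 - 21*v^2 + 144*v - 320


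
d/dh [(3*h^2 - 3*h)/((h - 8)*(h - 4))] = 3*(-11*h^2 + 64*h - 32)/(h^4 - 24*h^3 + 208*h^2 - 768*h + 1024)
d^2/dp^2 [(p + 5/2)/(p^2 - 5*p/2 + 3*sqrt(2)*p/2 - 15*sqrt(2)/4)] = 16*((2*p + 5)*(4*p - 5 + 3*sqrt(2))^2 - 3*(2*p + sqrt(2))*(4*p^2 - 10*p + 6*sqrt(2)*p - 15*sqrt(2)))/(4*p^2 - 10*p + 6*sqrt(2)*p - 15*sqrt(2))^3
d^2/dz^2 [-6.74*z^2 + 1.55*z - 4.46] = -13.4800000000000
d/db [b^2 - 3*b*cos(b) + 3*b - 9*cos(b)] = 3*b*sin(b) + 2*b + 9*sin(b) - 3*cos(b) + 3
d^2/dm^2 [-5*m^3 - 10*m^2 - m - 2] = -30*m - 20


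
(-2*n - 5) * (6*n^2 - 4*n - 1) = -12*n^3 - 22*n^2 + 22*n + 5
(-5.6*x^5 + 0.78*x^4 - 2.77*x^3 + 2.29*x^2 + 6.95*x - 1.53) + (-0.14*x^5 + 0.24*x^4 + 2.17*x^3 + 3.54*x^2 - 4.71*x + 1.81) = -5.74*x^5 + 1.02*x^4 - 0.6*x^3 + 5.83*x^2 + 2.24*x + 0.28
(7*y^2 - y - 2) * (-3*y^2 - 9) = -21*y^4 + 3*y^3 - 57*y^2 + 9*y + 18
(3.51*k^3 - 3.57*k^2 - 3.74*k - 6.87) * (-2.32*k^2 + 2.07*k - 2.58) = -8.1432*k^5 + 15.5481*k^4 - 7.7689*k^3 + 17.4072*k^2 - 4.5717*k + 17.7246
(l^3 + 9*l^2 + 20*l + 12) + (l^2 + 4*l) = l^3 + 10*l^2 + 24*l + 12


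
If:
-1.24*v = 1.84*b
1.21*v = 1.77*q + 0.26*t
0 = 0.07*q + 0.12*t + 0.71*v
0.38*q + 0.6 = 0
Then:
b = 0.63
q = -1.58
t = 6.42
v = -0.93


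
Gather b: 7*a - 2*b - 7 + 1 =7*a - 2*b - 6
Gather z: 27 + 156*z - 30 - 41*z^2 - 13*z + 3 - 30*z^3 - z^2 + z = -30*z^3 - 42*z^2 + 144*z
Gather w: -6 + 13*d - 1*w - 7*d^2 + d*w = -7*d^2 + 13*d + w*(d - 1) - 6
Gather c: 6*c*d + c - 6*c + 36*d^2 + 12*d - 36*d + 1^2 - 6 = c*(6*d - 5) + 36*d^2 - 24*d - 5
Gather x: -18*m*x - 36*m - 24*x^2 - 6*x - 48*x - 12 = -36*m - 24*x^2 + x*(-18*m - 54) - 12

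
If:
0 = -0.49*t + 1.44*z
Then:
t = 2.93877551020408*z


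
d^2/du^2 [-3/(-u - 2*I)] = 6/(u + 2*I)^3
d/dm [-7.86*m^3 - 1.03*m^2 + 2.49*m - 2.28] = -23.58*m^2 - 2.06*m + 2.49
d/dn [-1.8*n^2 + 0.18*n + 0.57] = 0.18 - 3.6*n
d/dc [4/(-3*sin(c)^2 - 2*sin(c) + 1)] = 8*(3*sin(c) + 1)*cos(c)/(3*sin(c)^2 + 2*sin(c) - 1)^2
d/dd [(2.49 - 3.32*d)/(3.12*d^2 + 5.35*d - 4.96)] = (10.3584*d^2 - 15.5376*d + 3.1457)/(9.7344*d^4 + 33.384*d^3 - 2.32790000000001*d^2 - 53.072*d + 24.6016)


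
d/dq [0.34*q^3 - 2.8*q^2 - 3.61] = q*(1.02*q - 5.6)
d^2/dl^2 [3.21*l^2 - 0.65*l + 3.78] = 6.42000000000000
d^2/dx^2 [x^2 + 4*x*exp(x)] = 4*x*exp(x) + 8*exp(x) + 2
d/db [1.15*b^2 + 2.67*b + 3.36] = 2.3*b + 2.67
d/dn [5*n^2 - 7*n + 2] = 10*n - 7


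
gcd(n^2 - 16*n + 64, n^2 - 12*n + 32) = n - 8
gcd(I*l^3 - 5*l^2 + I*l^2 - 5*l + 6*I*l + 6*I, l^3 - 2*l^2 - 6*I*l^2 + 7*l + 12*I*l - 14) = 1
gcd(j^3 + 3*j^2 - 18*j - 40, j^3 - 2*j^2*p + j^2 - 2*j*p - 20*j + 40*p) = j^2 + j - 20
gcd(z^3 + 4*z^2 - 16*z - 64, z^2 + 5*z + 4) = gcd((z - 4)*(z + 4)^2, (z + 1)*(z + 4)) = z + 4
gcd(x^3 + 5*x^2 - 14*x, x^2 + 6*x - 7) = x + 7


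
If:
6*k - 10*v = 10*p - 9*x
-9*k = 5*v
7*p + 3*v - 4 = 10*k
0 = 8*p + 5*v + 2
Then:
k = -230/301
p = -334/301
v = 414/301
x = 2180/2709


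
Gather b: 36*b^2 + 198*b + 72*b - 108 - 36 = 36*b^2 + 270*b - 144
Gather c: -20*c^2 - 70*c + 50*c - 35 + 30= -20*c^2 - 20*c - 5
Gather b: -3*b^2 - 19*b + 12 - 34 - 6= -3*b^2 - 19*b - 28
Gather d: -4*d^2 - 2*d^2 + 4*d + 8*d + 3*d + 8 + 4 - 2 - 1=-6*d^2 + 15*d + 9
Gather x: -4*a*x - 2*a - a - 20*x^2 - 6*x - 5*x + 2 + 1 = -3*a - 20*x^2 + x*(-4*a - 11) + 3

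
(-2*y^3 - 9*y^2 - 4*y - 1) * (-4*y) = 8*y^4 + 36*y^3 + 16*y^2 + 4*y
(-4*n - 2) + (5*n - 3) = n - 5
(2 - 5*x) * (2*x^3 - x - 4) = -10*x^4 + 4*x^3 + 5*x^2 + 18*x - 8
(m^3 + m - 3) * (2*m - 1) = 2*m^4 - m^3 + 2*m^2 - 7*m + 3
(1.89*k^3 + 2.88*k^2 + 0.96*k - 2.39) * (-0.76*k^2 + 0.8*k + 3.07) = -1.4364*k^5 - 0.6768*k^4 + 7.3767*k^3 + 11.426*k^2 + 1.0352*k - 7.3373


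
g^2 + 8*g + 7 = (g + 1)*(g + 7)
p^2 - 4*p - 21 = (p - 7)*(p + 3)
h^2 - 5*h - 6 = (h - 6)*(h + 1)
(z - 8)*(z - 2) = z^2 - 10*z + 16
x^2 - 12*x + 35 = (x - 7)*(x - 5)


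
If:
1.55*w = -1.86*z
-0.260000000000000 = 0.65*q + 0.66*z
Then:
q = -1.01538461538462*z - 0.4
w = -1.2*z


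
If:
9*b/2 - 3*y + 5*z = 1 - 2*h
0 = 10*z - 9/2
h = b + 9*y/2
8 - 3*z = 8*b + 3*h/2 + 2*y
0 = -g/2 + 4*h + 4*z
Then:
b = 4067/10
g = -63058/5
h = -15769/10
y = -2204/5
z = 9/20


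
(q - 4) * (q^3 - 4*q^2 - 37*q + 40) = q^4 - 8*q^3 - 21*q^2 + 188*q - 160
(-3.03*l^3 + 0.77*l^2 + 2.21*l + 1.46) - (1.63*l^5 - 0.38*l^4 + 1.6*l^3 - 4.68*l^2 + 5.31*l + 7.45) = -1.63*l^5 + 0.38*l^4 - 4.63*l^3 + 5.45*l^2 - 3.1*l - 5.99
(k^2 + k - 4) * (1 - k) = -k^3 + 5*k - 4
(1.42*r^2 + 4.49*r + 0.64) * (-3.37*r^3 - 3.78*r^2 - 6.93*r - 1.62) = -4.7854*r^5 - 20.4989*r^4 - 28.9696*r^3 - 35.8353*r^2 - 11.709*r - 1.0368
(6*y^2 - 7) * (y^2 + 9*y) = 6*y^4 + 54*y^3 - 7*y^2 - 63*y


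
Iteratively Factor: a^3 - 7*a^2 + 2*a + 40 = (a + 2)*(a^2 - 9*a + 20) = (a - 4)*(a + 2)*(a - 5)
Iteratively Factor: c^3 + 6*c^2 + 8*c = (c)*(c^2 + 6*c + 8) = c*(c + 2)*(c + 4)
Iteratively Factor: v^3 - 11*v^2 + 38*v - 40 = (v - 2)*(v^2 - 9*v + 20) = (v - 4)*(v - 2)*(v - 5)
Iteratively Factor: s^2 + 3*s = (s)*(s + 3)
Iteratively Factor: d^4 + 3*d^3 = (d + 3)*(d^3) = d*(d + 3)*(d^2) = d^2*(d + 3)*(d)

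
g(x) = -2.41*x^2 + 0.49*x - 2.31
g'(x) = 0.49 - 4.82*x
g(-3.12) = -27.30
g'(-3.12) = 15.53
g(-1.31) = -7.09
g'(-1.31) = 6.80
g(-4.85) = -61.38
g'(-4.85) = 23.87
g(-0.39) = -2.87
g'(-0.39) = 2.37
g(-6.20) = -97.99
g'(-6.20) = 30.37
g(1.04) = -4.41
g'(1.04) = -4.52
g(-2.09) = -13.86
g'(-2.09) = 10.56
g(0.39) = -2.49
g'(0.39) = -1.39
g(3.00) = -22.53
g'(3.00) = -13.97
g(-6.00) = -92.01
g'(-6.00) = 29.41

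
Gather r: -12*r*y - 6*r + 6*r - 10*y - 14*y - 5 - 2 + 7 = -12*r*y - 24*y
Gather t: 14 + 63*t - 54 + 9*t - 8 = 72*t - 48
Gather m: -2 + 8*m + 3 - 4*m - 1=4*m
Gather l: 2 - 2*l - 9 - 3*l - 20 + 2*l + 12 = -3*l - 15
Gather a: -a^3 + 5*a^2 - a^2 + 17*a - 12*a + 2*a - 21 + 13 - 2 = -a^3 + 4*a^2 + 7*a - 10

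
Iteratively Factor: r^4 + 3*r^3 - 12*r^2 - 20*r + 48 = (r - 2)*(r^3 + 5*r^2 - 2*r - 24) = (r - 2)*(r + 3)*(r^2 + 2*r - 8) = (r - 2)*(r + 3)*(r + 4)*(r - 2)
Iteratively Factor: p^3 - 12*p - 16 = (p + 2)*(p^2 - 2*p - 8) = (p + 2)^2*(p - 4)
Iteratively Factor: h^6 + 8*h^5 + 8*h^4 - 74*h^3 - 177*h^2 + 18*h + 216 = (h + 2)*(h^5 + 6*h^4 - 4*h^3 - 66*h^2 - 45*h + 108) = (h - 1)*(h + 2)*(h^4 + 7*h^3 + 3*h^2 - 63*h - 108) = (h - 1)*(h + 2)*(h + 3)*(h^3 + 4*h^2 - 9*h - 36) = (h - 3)*(h - 1)*(h + 2)*(h + 3)*(h^2 + 7*h + 12) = (h - 3)*(h - 1)*(h + 2)*(h + 3)^2*(h + 4)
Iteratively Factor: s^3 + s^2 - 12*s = (s + 4)*(s^2 - 3*s) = (s - 3)*(s + 4)*(s)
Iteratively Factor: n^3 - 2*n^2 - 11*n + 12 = (n - 4)*(n^2 + 2*n - 3) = (n - 4)*(n - 1)*(n + 3)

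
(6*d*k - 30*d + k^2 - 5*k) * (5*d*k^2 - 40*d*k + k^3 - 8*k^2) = 30*d^2*k^3 - 390*d^2*k^2 + 1200*d^2*k + 11*d*k^4 - 143*d*k^3 + 440*d*k^2 + k^5 - 13*k^4 + 40*k^3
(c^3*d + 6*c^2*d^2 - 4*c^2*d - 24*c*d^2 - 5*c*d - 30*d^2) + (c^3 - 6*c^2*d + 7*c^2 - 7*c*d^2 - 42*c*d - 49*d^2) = c^3*d + c^3 + 6*c^2*d^2 - 10*c^2*d + 7*c^2 - 31*c*d^2 - 47*c*d - 79*d^2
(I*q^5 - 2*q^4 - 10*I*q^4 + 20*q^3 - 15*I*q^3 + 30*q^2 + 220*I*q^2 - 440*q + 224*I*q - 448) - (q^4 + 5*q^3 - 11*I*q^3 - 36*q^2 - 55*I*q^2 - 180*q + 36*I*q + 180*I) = I*q^5 - 3*q^4 - 10*I*q^4 + 15*q^3 - 4*I*q^3 + 66*q^2 + 275*I*q^2 - 260*q + 188*I*q - 448 - 180*I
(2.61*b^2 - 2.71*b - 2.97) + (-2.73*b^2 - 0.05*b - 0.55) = -0.12*b^2 - 2.76*b - 3.52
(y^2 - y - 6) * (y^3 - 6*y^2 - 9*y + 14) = y^5 - 7*y^4 - 9*y^3 + 59*y^2 + 40*y - 84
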